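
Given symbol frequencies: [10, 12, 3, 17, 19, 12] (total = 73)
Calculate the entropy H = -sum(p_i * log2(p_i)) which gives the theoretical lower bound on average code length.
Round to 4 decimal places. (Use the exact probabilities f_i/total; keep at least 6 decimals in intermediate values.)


Per-symbol terms -p_i * log2(p_i) with p_i = f_i/73:
  p = 10/73 = 0.136986: log2(p) = -2.867896, -p*log2(p) = 0.392863
  p = 12/73 = 0.164384: log2(p) = -2.604862, -p*log2(p) = 0.428197
  p = 3/73 = 0.041096: log2(p) = -4.604862, -p*log2(p) = 0.189241
  p = 17/73 = 0.232877: log2(p) = -2.102362, -p*log2(p) = 0.489591
  p = 19/73 = 0.260274: log2(p) = -1.941897, -p*log2(p) = 0.505425
  p = 12/73 = 0.164384: log2(p) = -2.604862, -p*log2(p) = 0.428197
H = 0.392863 + 0.428197 + 0.189241 + 0.489591 + 0.505425 + 0.428197 = 2.433514

H = 2.4335 bits/symbol


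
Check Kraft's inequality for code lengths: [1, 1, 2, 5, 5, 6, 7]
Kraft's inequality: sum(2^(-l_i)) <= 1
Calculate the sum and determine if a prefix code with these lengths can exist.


Sum = 2^(-1) + 2^(-1) + 2^(-2) + 2^(-5) + 2^(-5) + 2^(-6) + 2^(-7)
    = 0.5 + 0.5 + 0.25 + 0.03125 + 0.03125 + 0.015625 + 0.0078125
    = 171/128 = 1.3359375
Since 1.3359375 > 1, Kraft's inequality is NOT satisfied.
A prefix code with these lengths CANNOT exist.

Kraft sum = 1.3359375. Not satisfied.


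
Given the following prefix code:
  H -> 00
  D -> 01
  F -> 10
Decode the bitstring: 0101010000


Decoding step by step:
Bits 01 -> D
Bits 01 -> D
Bits 01 -> D
Bits 00 -> H
Bits 00 -> H


Decoded message: DDDHH


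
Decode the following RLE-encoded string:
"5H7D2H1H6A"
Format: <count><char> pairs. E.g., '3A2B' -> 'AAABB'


Expanding each <count><char> pair:
  5H -> 'HHHHH'
  7D -> 'DDDDDDD'
  2H -> 'HH'
  1H -> 'H'
  6A -> 'AAAAAA'

Decoded = HHHHHDDDDDDDHHHAAAAAA


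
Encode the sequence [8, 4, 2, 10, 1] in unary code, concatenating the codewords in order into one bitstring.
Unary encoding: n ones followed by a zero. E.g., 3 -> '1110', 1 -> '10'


Encode each number as n ones followed by a terminating 0:
  8 -> 111111110 (9 bits)
  4 -> 11110 (5 bits)
  2 -> 110 (3 bits)
  10 -> 11111111110 (11 bits)
  1 -> 10 (2 bits)
Total length = 9 + 5 + 3 + 11 + 2 = 30 bits.

Unary([8, 4, 2, 10, 1]) = 111111110111101101111111111010 (30 bits)


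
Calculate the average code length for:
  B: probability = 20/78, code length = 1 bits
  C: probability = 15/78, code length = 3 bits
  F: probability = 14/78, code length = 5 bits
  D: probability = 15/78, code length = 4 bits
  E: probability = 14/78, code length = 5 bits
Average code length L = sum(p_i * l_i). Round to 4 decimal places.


Weighted contributions p_i * l_i:
  B: (20/78) * 1 = 20/78
  C: (15/78) * 3 = 45/78
  F: (14/78) * 5 = 70/78
  D: (15/78) * 4 = 60/78
  E: (14/78) * 5 = 70/78
Sum = (20 + 45 + 70 + 60 + 70)/78 = 265/78

L = 265/78 = 3.3974 bits/symbol


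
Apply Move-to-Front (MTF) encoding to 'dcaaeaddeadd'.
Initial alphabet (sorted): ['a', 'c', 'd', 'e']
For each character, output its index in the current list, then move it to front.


MTF encoding:
'd': index 2 in ['a', 'c', 'd', 'e'] -> ['d', 'a', 'c', 'e']
'c': index 2 in ['d', 'a', 'c', 'e'] -> ['c', 'd', 'a', 'e']
'a': index 2 in ['c', 'd', 'a', 'e'] -> ['a', 'c', 'd', 'e']
'a': index 0 in ['a', 'c', 'd', 'e'] -> ['a', 'c', 'd', 'e']
'e': index 3 in ['a', 'c', 'd', 'e'] -> ['e', 'a', 'c', 'd']
'a': index 1 in ['e', 'a', 'c', 'd'] -> ['a', 'e', 'c', 'd']
'd': index 3 in ['a', 'e', 'c', 'd'] -> ['d', 'a', 'e', 'c']
'd': index 0 in ['d', 'a', 'e', 'c'] -> ['d', 'a', 'e', 'c']
'e': index 2 in ['d', 'a', 'e', 'c'] -> ['e', 'd', 'a', 'c']
'a': index 2 in ['e', 'd', 'a', 'c'] -> ['a', 'e', 'd', 'c']
'd': index 2 in ['a', 'e', 'd', 'c'] -> ['d', 'a', 'e', 'c']
'd': index 0 in ['d', 'a', 'e', 'c'] -> ['d', 'a', 'e', 'c']


Output: [2, 2, 2, 0, 3, 1, 3, 0, 2, 2, 2, 0]


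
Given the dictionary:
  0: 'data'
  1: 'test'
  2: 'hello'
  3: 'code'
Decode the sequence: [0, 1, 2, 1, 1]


Look up each index in the dictionary:
  0 -> 'data'
  1 -> 'test'
  2 -> 'hello'
  1 -> 'test'
  1 -> 'test'

Decoded: "data test hello test test"


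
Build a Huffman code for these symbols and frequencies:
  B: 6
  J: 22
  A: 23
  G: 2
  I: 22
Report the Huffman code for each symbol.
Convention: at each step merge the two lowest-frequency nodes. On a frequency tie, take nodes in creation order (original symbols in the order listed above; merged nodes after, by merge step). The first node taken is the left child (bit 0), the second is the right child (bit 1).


Huffman tree construction:
Step 1: Merge G(2) + B(6) = 8
Step 2: Merge (G+B)(8) + J(22) = 30
Step 3: Merge I(22) + A(23) = 45
Step 4: Merge ((G+B)+J)(30) + (I+A)(45) = 75
Read each symbol's code off the tree from the root (left child = 0, right child = 1).

Codes:
  B: 001 (length 3)
  J: 01 (length 2)
  A: 11 (length 2)
  G: 000 (length 3)
  I: 10 (length 2)
Average code length: 158/75 = 2.1067 bits/symbol


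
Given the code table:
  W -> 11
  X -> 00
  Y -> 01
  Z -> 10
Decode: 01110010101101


Decoding:
01 -> Y
11 -> W
00 -> X
10 -> Z
10 -> Z
11 -> W
01 -> Y


Result: YWXZZWY


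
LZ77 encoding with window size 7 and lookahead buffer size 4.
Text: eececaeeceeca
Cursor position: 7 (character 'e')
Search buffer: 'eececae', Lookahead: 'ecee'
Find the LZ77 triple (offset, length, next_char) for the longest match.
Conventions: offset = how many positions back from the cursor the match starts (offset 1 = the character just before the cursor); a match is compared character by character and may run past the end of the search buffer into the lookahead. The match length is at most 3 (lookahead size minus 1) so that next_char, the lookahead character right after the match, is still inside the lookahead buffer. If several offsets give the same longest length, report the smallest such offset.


Try each offset into the search buffer:
  offset=1 (pos 6, char 'e'): match length 1
  offset=2 (pos 5, char 'a'): match length 0
  offset=3 (pos 4, char 'c'): match length 0
  offset=4 (pos 3, char 'e'): match length 2
  offset=5 (pos 2, char 'c'): match length 0
  offset=6 (pos 1, char 'e'): match length 3
  offset=7 (pos 0, char 'e'): match length 1
Longest match has length 3 at offset 6.
next_char = character at position 7 + 3 = 10 -> 'e'

Best match: offset=6, length=3 (matching 'ece' starting at position 1)
LZ77 triple: (6, 3, 'e')


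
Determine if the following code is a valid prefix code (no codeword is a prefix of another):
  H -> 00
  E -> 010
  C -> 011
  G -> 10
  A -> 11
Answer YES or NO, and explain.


Checking each pair (does one codeword prefix another?):
  H='00' vs E='010': no prefix
  H='00' vs C='011': no prefix
  H='00' vs G='10': no prefix
  H='00' vs A='11': no prefix
  E='010' vs H='00': no prefix
  E='010' vs C='011': no prefix
  E='010' vs G='10': no prefix
  E='010' vs A='11': no prefix
  C='011' vs H='00': no prefix
  C='011' vs E='010': no prefix
  C='011' vs G='10': no prefix
  C='011' vs A='11': no prefix
  G='10' vs H='00': no prefix
  G='10' vs E='010': no prefix
  G='10' vs C='011': no prefix
  G='10' vs A='11': no prefix
  A='11' vs H='00': no prefix
  A='11' vs E='010': no prefix
  A='11' vs C='011': no prefix
  A='11' vs G='10': no prefix
No violation found over all pairs.

YES -- this is a valid prefix code. No codeword is a prefix of any other codeword.


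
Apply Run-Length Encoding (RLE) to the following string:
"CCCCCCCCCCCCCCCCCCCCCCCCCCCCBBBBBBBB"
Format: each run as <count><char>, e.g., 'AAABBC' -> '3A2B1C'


Scanning runs left to right:
  i=0: run of 'C' x 28 -> '28C'
  i=28: run of 'B' x 8 -> '8B'

RLE = 28C8B


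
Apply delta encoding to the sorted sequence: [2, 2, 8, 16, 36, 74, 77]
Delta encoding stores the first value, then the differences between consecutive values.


First value: 2
Deltas:
  2 - 2 = 0
  8 - 2 = 6
  16 - 8 = 8
  36 - 16 = 20
  74 - 36 = 38
  77 - 74 = 3


Delta encoded: [2, 0, 6, 8, 20, 38, 3]


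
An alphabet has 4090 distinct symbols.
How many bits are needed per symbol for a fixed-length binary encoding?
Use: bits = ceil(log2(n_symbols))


log2(4090) = 11.9979
Bracket: 2^11 = 2048 < 4090 <= 2^12 = 4096
So ceil(log2(4090)) = 12

bits = ceil(log2(4090)) = ceil(11.9979) = 12 bits


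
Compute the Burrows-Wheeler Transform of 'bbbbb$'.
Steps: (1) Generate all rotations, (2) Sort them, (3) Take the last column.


Rotations (sorted):
  0: $bbbbb -> last char: b
  1: b$bbbb -> last char: b
  2: bb$bbb -> last char: b
  3: bbb$bb -> last char: b
  4: bbbb$b -> last char: b
  5: bbbbb$ -> last char: $


BWT = bbbbb$


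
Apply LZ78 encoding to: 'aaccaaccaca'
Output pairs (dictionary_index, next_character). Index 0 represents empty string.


LZ78 encoding steps:
Dictionary: {0: ''}
Step 1: w='' (idx 0), next='a' -> output (0, 'a'), add 'a' as idx 1
Step 2: w='a' (idx 1), next='c' -> output (1, 'c'), add 'ac' as idx 2
Step 3: w='' (idx 0), next='c' -> output (0, 'c'), add 'c' as idx 3
Step 4: w='a' (idx 1), next='a' -> output (1, 'a'), add 'aa' as idx 4
Step 5: w='c' (idx 3), next='c' -> output (3, 'c'), add 'cc' as idx 5
Step 6: w='ac' (idx 2), next='a' -> output (2, 'a'), add 'aca' as idx 6


Encoded: [(0, 'a'), (1, 'c'), (0, 'c'), (1, 'a'), (3, 'c'), (2, 'a')]


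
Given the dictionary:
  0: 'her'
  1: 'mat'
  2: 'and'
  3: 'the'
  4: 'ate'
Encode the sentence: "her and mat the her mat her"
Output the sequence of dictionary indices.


Look up each word in the dictionary:
  'her' -> 0
  'and' -> 2
  'mat' -> 1
  'the' -> 3
  'her' -> 0
  'mat' -> 1
  'her' -> 0

Encoded: [0, 2, 1, 3, 0, 1, 0]


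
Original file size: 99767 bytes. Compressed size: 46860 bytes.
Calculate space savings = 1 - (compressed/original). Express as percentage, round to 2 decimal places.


ratio = compressed/original = 46860/99767 = 0.469694
savings = 1 - ratio = 1 - 0.469694 = 0.530306
as a percentage: 0.530306 * 100 = 53.03%

Space savings = 1 - 46860/99767 = 53.03%


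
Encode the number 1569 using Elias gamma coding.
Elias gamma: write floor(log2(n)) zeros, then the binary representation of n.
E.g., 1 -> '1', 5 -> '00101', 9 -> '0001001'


num_bits = floor(log2(1569)) + 1 = 11
leading_zeros = num_bits - 1 = 10
binary(1569) = 11000100001

Elias gamma(1569) = '0000000000' + '11000100001' = 000000000011000100001 (21 bits)


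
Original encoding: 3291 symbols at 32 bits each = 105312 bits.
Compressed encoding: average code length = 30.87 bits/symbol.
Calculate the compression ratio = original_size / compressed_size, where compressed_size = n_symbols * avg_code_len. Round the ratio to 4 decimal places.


original_size = n_symbols * orig_bits = 3291 * 32 = 105312 bits
compressed_size = n_symbols * avg_code_len = 3291 * 30.87 = 101593.17 bits
ratio = original_size / compressed_size = 105312 / 101593.17 = 1.0366

Compression ratio = 1.0366


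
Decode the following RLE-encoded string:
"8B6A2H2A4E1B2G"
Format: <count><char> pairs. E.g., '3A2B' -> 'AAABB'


Expanding each <count><char> pair:
  8B -> 'BBBBBBBB'
  6A -> 'AAAAAA'
  2H -> 'HH'
  2A -> 'AA'
  4E -> 'EEEE'
  1B -> 'B'
  2G -> 'GG'

Decoded = BBBBBBBBAAAAAAHHAAEEEEBGG


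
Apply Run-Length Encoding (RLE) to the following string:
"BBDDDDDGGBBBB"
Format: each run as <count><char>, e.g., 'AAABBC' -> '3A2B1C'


Scanning runs left to right:
  i=0: run of 'B' x 2 -> '2B'
  i=2: run of 'D' x 5 -> '5D'
  i=7: run of 'G' x 2 -> '2G'
  i=9: run of 'B' x 4 -> '4B'

RLE = 2B5D2G4B


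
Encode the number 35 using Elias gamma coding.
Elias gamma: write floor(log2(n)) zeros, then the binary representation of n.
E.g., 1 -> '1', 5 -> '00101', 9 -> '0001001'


num_bits = floor(log2(35)) + 1 = 6
leading_zeros = num_bits - 1 = 5
binary(35) = 100011

Elias gamma(35) = '00000' + '100011' = 00000100011 (11 bits)


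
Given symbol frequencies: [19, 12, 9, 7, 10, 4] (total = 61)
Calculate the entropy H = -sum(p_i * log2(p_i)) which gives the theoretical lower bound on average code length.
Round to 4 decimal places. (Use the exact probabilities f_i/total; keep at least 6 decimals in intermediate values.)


Per-symbol terms -p_i * log2(p_i) with p_i = f_i/61:
  p = 19/61 = 0.311475: log2(p) = -1.682810, -p*log2(p) = 0.524154
  p = 12/61 = 0.196721: log2(p) = -2.345775, -p*log2(p) = 0.461464
  p = 9/61 = 0.147541: log2(p) = -2.760812, -p*log2(p) = 0.407333
  p = 7/61 = 0.114754: log2(p) = -3.123382, -p*log2(p) = 0.358421
  p = 10/61 = 0.163934: log2(p) = -2.608809, -p*log2(p) = 0.427674
  p = 4/61 = 0.065574: log2(p) = -3.930737, -p*log2(p) = 0.257753
H = 0.524154 + 0.461464 + 0.407333 + 0.358421 + 0.427674 + 0.257753 = 2.436799

H = 2.4368 bits/symbol


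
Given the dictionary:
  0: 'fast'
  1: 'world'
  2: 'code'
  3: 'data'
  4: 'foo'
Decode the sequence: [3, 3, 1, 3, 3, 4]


Look up each index in the dictionary:
  3 -> 'data'
  3 -> 'data'
  1 -> 'world'
  3 -> 'data'
  3 -> 'data'
  4 -> 'foo'

Decoded: "data data world data data foo"


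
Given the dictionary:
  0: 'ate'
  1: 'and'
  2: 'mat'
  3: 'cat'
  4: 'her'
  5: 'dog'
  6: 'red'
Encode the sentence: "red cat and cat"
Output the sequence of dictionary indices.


Look up each word in the dictionary:
  'red' -> 6
  'cat' -> 3
  'and' -> 1
  'cat' -> 3

Encoded: [6, 3, 1, 3]


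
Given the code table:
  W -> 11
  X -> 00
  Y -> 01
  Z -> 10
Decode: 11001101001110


Decoding:
11 -> W
00 -> X
11 -> W
01 -> Y
00 -> X
11 -> W
10 -> Z


Result: WXWYXWZ


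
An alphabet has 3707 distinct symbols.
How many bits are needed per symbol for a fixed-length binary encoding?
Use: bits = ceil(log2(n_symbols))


log2(3707) = 11.856
Bracket: 2^11 = 2048 < 3707 <= 2^12 = 4096
So ceil(log2(3707)) = 12

bits = ceil(log2(3707)) = ceil(11.856) = 12 bits


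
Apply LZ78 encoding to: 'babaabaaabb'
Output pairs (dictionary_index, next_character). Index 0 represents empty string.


LZ78 encoding steps:
Dictionary: {0: ''}
Step 1: w='' (idx 0), next='b' -> output (0, 'b'), add 'b' as idx 1
Step 2: w='' (idx 0), next='a' -> output (0, 'a'), add 'a' as idx 2
Step 3: w='b' (idx 1), next='a' -> output (1, 'a'), add 'ba' as idx 3
Step 4: w='a' (idx 2), next='b' -> output (2, 'b'), add 'ab' as idx 4
Step 5: w='a' (idx 2), next='a' -> output (2, 'a'), add 'aa' as idx 5
Step 6: w='ab' (idx 4), next='b' -> output (4, 'b'), add 'abb' as idx 6


Encoded: [(0, 'b'), (0, 'a'), (1, 'a'), (2, 'b'), (2, 'a'), (4, 'b')]


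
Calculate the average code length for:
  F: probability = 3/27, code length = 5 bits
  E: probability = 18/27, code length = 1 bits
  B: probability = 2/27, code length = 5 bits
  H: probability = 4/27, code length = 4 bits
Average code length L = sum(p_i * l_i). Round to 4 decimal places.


Weighted contributions p_i * l_i:
  F: (3/27) * 5 = 15/27
  E: (18/27) * 1 = 18/27
  B: (2/27) * 5 = 10/27
  H: (4/27) * 4 = 16/27
Sum = (15 + 18 + 10 + 16)/27 = 59/27

L = 59/27 = 2.1852 bits/symbol


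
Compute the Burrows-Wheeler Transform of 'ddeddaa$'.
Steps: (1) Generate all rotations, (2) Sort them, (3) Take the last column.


Rotations (sorted):
  0: $ddeddaa -> last char: a
  1: a$ddedda -> last char: a
  2: aa$ddedd -> last char: d
  3: daa$dded -> last char: d
  4: ddaa$dde -> last char: e
  5: ddeddaa$ -> last char: $
  6: deddaa$d -> last char: d
  7: eddaa$dd -> last char: d


BWT = aadde$dd


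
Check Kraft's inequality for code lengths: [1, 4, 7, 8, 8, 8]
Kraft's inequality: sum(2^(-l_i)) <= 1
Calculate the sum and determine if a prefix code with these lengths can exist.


Sum = 2^(-1) + 2^(-4) + 2^(-7) + 2^(-8) + 2^(-8) + 2^(-8)
    = 0.5 + 0.0625 + 0.0078125 + 0.00390625 + 0.00390625 + 0.00390625
    = 149/256 = 0.58203125
Since 0.58203125 <= 1, Kraft's inequality IS satisfied.
A prefix code with these lengths CAN exist.

Kraft sum = 0.58203125. Satisfied.


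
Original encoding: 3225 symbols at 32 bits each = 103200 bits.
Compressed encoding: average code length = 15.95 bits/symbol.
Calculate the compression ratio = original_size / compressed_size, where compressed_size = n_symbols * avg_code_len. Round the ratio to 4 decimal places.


original_size = n_symbols * orig_bits = 3225 * 32 = 103200 bits
compressed_size = n_symbols * avg_code_len = 3225 * 15.95 = 51438.75 bits
ratio = original_size / compressed_size = 103200 / 51438.75 = 2.0063

Compression ratio = 2.0063


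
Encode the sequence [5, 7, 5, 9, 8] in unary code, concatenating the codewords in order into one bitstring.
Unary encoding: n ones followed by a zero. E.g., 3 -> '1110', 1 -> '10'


Encode each number as n ones followed by a terminating 0:
  5 -> 111110 (6 bits)
  7 -> 11111110 (8 bits)
  5 -> 111110 (6 bits)
  9 -> 1111111110 (10 bits)
  8 -> 111111110 (9 bits)
Total length = 6 + 8 + 6 + 10 + 9 = 39 bits.

Unary([5, 7, 5, 9, 8]) = 111110111111101111101111111110111111110 (39 bits)


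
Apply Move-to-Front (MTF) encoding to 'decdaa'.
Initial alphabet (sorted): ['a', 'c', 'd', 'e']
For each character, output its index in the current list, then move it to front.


MTF encoding:
'd': index 2 in ['a', 'c', 'd', 'e'] -> ['d', 'a', 'c', 'e']
'e': index 3 in ['d', 'a', 'c', 'e'] -> ['e', 'd', 'a', 'c']
'c': index 3 in ['e', 'd', 'a', 'c'] -> ['c', 'e', 'd', 'a']
'd': index 2 in ['c', 'e', 'd', 'a'] -> ['d', 'c', 'e', 'a']
'a': index 3 in ['d', 'c', 'e', 'a'] -> ['a', 'd', 'c', 'e']
'a': index 0 in ['a', 'd', 'c', 'e'] -> ['a', 'd', 'c', 'e']


Output: [2, 3, 3, 2, 3, 0]


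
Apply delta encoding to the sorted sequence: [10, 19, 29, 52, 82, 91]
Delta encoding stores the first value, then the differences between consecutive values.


First value: 10
Deltas:
  19 - 10 = 9
  29 - 19 = 10
  52 - 29 = 23
  82 - 52 = 30
  91 - 82 = 9


Delta encoded: [10, 9, 10, 23, 30, 9]


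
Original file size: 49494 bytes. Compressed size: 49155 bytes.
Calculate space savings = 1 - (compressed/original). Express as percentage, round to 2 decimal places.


ratio = compressed/original = 49155/49494 = 0.993151
savings = 1 - ratio = 1 - 0.993151 = 0.006849
as a percentage: 0.006849 * 100 = 0.68%

Space savings = 1 - 49155/49494 = 0.68%


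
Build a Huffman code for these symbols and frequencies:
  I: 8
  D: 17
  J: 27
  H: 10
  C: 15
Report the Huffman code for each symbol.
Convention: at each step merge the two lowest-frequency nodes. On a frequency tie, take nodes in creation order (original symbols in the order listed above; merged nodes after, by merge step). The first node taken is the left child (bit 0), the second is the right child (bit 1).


Huffman tree construction:
Step 1: Merge I(8) + H(10) = 18
Step 2: Merge C(15) + D(17) = 32
Step 3: Merge (I+H)(18) + J(27) = 45
Step 4: Merge (C+D)(32) + ((I+H)+J)(45) = 77
Read each symbol's code off the tree from the root (left child = 0, right child = 1).

Codes:
  I: 100 (length 3)
  D: 01 (length 2)
  J: 11 (length 2)
  H: 101 (length 3)
  C: 00 (length 2)
Average code length: 172/77 = 2.2338 bits/symbol


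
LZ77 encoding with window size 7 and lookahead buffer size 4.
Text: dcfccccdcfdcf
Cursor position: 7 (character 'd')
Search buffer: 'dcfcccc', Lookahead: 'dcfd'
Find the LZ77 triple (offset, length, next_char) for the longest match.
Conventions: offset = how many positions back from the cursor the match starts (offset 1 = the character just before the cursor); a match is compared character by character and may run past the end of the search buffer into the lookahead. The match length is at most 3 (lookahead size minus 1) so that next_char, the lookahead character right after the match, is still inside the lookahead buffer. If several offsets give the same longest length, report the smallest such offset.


Try each offset into the search buffer:
  offset=1 (pos 6, char 'c'): match length 0
  offset=2 (pos 5, char 'c'): match length 0
  offset=3 (pos 4, char 'c'): match length 0
  offset=4 (pos 3, char 'c'): match length 0
  offset=5 (pos 2, char 'f'): match length 0
  offset=6 (pos 1, char 'c'): match length 0
  offset=7 (pos 0, char 'd'): match length 3
Longest match has length 3 at offset 7.
next_char = character at position 7 + 3 = 10 -> 'd'

Best match: offset=7, length=3 (matching 'dcf' starting at position 0)
LZ77 triple: (7, 3, 'd')


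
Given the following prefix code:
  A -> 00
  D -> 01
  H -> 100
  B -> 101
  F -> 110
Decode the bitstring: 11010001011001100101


Decoding step by step:
Bits 110 -> F
Bits 100 -> H
Bits 01 -> D
Bits 01 -> D
Bits 100 -> H
Bits 110 -> F
Bits 01 -> D
Bits 01 -> D


Decoded message: FHDDHFDD


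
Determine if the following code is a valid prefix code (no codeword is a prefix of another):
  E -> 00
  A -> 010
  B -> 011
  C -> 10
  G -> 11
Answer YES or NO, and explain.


Checking each pair (does one codeword prefix another?):
  E='00' vs A='010': no prefix
  E='00' vs B='011': no prefix
  E='00' vs C='10': no prefix
  E='00' vs G='11': no prefix
  A='010' vs E='00': no prefix
  A='010' vs B='011': no prefix
  A='010' vs C='10': no prefix
  A='010' vs G='11': no prefix
  B='011' vs E='00': no prefix
  B='011' vs A='010': no prefix
  B='011' vs C='10': no prefix
  B='011' vs G='11': no prefix
  C='10' vs E='00': no prefix
  C='10' vs A='010': no prefix
  C='10' vs B='011': no prefix
  C='10' vs G='11': no prefix
  G='11' vs E='00': no prefix
  G='11' vs A='010': no prefix
  G='11' vs B='011': no prefix
  G='11' vs C='10': no prefix
No violation found over all pairs.

YES -- this is a valid prefix code. No codeword is a prefix of any other codeword.


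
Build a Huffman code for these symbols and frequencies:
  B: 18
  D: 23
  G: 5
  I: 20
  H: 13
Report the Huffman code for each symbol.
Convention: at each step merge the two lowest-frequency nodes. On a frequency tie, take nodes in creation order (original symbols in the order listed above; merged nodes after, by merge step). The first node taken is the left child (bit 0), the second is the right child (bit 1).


Huffman tree construction:
Step 1: Merge G(5) + H(13) = 18
Step 2: Merge B(18) + (G+H)(18) = 36
Step 3: Merge I(20) + D(23) = 43
Step 4: Merge (B+(G+H))(36) + (I+D)(43) = 79
Read each symbol's code off the tree from the root (left child = 0, right child = 1).

Codes:
  B: 00 (length 2)
  D: 11 (length 2)
  G: 010 (length 3)
  I: 10 (length 2)
  H: 011 (length 3)
Average code length: 176/79 = 2.2278 bits/symbol


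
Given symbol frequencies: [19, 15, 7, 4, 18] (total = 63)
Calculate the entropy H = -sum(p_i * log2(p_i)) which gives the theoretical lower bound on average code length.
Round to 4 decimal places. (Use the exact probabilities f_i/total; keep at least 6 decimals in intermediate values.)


Per-symbol terms -p_i * log2(p_i) with p_i = f_i/63:
  p = 19/63 = 0.301587: log2(p) = -1.729352, -p*log2(p) = 0.521551
  p = 15/63 = 0.238095: log2(p) = -2.070389, -p*log2(p) = 0.492950
  p = 7/63 = 0.111111: log2(p) = -3.169925, -p*log2(p) = 0.352214
  p = 4/63 = 0.063492: log2(p) = -3.977280, -p*log2(p) = 0.252526
  p = 18/63 = 0.285714: log2(p) = -1.807355, -p*log2(p) = 0.516387
H = 0.521551 + 0.492950 + 0.352214 + 0.252526 + 0.516387 = 2.135628

H = 2.1356 bits/symbol


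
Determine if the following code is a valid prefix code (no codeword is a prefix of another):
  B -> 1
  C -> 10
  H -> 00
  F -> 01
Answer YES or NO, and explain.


Checking each pair (does one codeword prefix another?):
  B='1' vs C='10': prefix -- VIOLATION

NO -- this is NOT a valid prefix code. B (1) is a prefix of C (10).


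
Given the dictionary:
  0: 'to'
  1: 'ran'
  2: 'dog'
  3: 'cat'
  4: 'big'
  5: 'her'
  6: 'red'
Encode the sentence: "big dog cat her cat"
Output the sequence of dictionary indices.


Look up each word in the dictionary:
  'big' -> 4
  'dog' -> 2
  'cat' -> 3
  'her' -> 5
  'cat' -> 3

Encoded: [4, 2, 3, 5, 3]


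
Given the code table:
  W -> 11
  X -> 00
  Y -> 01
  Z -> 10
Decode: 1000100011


Decoding:
10 -> Z
00 -> X
10 -> Z
00 -> X
11 -> W


Result: ZXZXW


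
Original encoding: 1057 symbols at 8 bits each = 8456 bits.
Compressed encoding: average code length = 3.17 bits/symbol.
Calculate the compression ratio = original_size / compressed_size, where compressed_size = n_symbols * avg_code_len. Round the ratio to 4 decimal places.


original_size = n_symbols * orig_bits = 1057 * 8 = 8456 bits
compressed_size = n_symbols * avg_code_len = 1057 * 3.17 = 3350.69 bits
ratio = original_size / compressed_size = 8456 / 3350.69 = 2.5237

Compression ratio = 2.5237


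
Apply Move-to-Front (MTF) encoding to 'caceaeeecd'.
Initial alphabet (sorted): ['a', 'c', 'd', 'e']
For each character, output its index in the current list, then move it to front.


MTF encoding:
'c': index 1 in ['a', 'c', 'd', 'e'] -> ['c', 'a', 'd', 'e']
'a': index 1 in ['c', 'a', 'd', 'e'] -> ['a', 'c', 'd', 'e']
'c': index 1 in ['a', 'c', 'd', 'e'] -> ['c', 'a', 'd', 'e']
'e': index 3 in ['c', 'a', 'd', 'e'] -> ['e', 'c', 'a', 'd']
'a': index 2 in ['e', 'c', 'a', 'd'] -> ['a', 'e', 'c', 'd']
'e': index 1 in ['a', 'e', 'c', 'd'] -> ['e', 'a', 'c', 'd']
'e': index 0 in ['e', 'a', 'c', 'd'] -> ['e', 'a', 'c', 'd']
'e': index 0 in ['e', 'a', 'c', 'd'] -> ['e', 'a', 'c', 'd']
'c': index 2 in ['e', 'a', 'c', 'd'] -> ['c', 'e', 'a', 'd']
'd': index 3 in ['c', 'e', 'a', 'd'] -> ['d', 'c', 'e', 'a']


Output: [1, 1, 1, 3, 2, 1, 0, 0, 2, 3]


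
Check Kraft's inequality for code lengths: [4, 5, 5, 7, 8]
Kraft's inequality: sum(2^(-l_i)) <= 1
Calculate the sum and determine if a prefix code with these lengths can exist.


Sum = 2^(-4) + 2^(-5) + 2^(-5) + 2^(-7) + 2^(-8)
    = 0.0625 + 0.03125 + 0.03125 + 0.0078125 + 0.00390625
    = 35/256 = 0.13671875
Since 0.13671875 <= 1, Kraft's inequality IS satisfied.
A prefix code with these lengths CAN exist.

Kraft sum = 0.13671875. Satisfied.


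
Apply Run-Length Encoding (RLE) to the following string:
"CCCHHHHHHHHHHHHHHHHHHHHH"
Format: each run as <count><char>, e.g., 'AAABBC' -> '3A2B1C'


Scanning runs left to right:
  i=0: run of 'C' x 3 -> '3C'
  i=3: run of 'H' x 21 -> '21H'

RLE = 3C21H


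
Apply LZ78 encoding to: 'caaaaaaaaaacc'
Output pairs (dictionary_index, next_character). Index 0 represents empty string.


LZ78 encoding steps:
Dictionary: {0: ''}
Step 1: w='' (idx 0), next='c' -> output (0, 'c'), add 'c' as idx 1
Step 2: w='' (idx 0), next='a' -> output (0, 'a'), add 'a' as idx 2
Step 3: w='a' (idx 2), next='a' -> output (2, 'a'), add 'aa' as idx 3
Step 4: w='aa' (idx 3), next='a' -> output (3, 'a'), add 'aaa' as idx 4
Step 5: w='aaa' (idx 4), next='a' -> output (4, 'a'), add 'aaaa' as idx 5
Step 6: w='c' (idx 1), next='c' -> output (1, 'c'), add 'cc' as idx 6


Encoded: [(0, 'c'), (0, 'a'), (2, 'a'), (3, 'a'), (4, 'a'), (1, 'c')]


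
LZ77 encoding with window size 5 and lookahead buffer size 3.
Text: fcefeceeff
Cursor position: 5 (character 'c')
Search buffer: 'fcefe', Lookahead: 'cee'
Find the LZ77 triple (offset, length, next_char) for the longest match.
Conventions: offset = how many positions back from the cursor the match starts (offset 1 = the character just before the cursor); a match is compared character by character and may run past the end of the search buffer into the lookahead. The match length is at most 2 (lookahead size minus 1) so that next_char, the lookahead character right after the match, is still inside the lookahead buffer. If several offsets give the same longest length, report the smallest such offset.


Try each offset into the search buffer:
  offset=1 (pos 4, char 'e'): match length 0
  offset=2 (pos 3, char 'f'): match length 0
  offset=3 (pos 2, char 'e'): match length 0
  offset=4 (pos 1, char 'c'): match length 2
  offset=5 (pos 0, char 'f'): match length 0
Longest match has length 2 at offset 4.
next_char = character at position 5 + 2 = 7 -> 'e'

Best match: offset=4, length=2 (matching 'ce' starting at position 1)
LZ77 triple: (4, 2, 'e')


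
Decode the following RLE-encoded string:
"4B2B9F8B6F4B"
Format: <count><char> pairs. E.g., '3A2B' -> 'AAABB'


Expanding each <count><char> pair:
  4B -> 'BBBB'
  2B -> 'BB'
  9F -> 'FFFFFFFFF'
  8B -> 'BBBBBBBB'
  6F -> 'FFFFFF'
  4B -> 'BBBB'

Decoded = BBBBBBFFFFFFFFFBBBBBBBBFFFFFFBBBB


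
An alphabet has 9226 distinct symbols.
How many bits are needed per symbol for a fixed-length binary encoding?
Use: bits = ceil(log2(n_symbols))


log2(9226) = 13.1715
Bracket: 2^13 = 8192 < 9226 <= 2^14 = 16384
So ceil(log2(9226)) = 14

bits = ceil(log2(9226)) = ceil(13.1715) = 14 bits


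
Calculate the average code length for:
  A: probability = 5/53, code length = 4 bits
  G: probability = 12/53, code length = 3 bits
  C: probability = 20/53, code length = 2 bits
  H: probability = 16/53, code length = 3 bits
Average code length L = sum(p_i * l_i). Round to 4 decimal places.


Weighted contributions p_i * l_i:
  A: (5/53) * 4 = 20/53
  G: (12/53) * 3 = 36/53
  C: (20/53) * 2 = 40/53
  H: (16/53) * 3 = 48/53
Sum = (20 + 36 + 40 + 48)/53 = 144/53

L = 144/53 = 2.7170 bits/symbol


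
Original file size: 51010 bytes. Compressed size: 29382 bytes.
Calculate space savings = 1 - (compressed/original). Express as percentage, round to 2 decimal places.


ratio = compressed/original = 29382/51010 = 0.576005
savings = 1 - ratio = 1 - 0.576005 = 0.423995
as a percentage: 0.423995 * 100 = 42.4%

Space savings = 1 - 29382/51010 = 42.4%


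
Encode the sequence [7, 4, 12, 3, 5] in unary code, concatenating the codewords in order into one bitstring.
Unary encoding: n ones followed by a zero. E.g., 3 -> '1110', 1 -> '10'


Encode each number as n ones followed by a terminating 0:
  7 -> 11111110 (8 bits)
  4 -> 11110 (5 bits)
  12 -> 1111111111110 (13 bits)
  3 -> 1110 (4 bits)
  5 -> 111110 (6 bits)
Total length = 8 + 5 + 13 + 4 + 6 = 36 bits.

Unary([7, 4, 12, 3, 5]) = 111111101111011111111111101110111110 (36 bits)


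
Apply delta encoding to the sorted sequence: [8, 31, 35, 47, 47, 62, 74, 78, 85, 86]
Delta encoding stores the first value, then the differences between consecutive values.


First value: 8
Deltas:
  31 - 8 = 23
  35 - 31 = 4
  47 - 35 = 12
  47 - 47 = 0
  62 - 47 = 15
  74 - 62 = 12
  78 - 74 = 4
  85 - 78 = 7
  86 - 85 = 1


Delta encoded: [8, 23, 4, 12, 0, 15, 12, 4, 7, 1]


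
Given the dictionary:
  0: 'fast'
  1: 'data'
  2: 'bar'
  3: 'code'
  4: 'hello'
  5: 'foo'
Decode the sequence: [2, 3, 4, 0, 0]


Look up each index in the dictionary:
  2 -> 'bar'
  3 -> 'code'
  4 -> 'hello'
  0 -> 'fast'
  0 -> 'fast'

Decoded: "bar code hello fast fast"


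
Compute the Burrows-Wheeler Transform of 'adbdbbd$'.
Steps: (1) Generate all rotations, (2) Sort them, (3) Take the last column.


Rotations (sorted):
  0: $adbdbbd -> last char: d
  1: adbdbbd$ -> last char: $
  2: bbd$adbd -> last char: d
  3: bd$adbdb -> last char: b
  4: bdbbd$ad -> last char: d
  5: d$adbdbb -> last char: b
  6: dbbd$adb -> last char: b
  7: dbdbbd$a -> last char: a


BWT = d$dbdbba


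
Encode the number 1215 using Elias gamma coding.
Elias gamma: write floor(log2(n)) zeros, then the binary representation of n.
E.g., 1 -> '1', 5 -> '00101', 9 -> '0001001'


num_bits = floor(log2(1215)) + 1 = 11
leading_zeros = num_bits - 1 = 10
binary(1215) = 10010111111

Elias gamma(1215) = '0000000000' + '10010111111' = 000000000010010111111 (21 bits)


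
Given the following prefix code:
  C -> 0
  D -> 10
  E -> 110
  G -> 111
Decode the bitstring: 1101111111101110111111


Decoding step by step:
Bits 110 -> E
Bits 111 -> G
Bits 111 -> G
Bits 110 -> E
Bits 111 -> G
Bits 0 -> C
Bits 111 -> G
Bits 111 -> G


Decoded message: EGGEGCGG


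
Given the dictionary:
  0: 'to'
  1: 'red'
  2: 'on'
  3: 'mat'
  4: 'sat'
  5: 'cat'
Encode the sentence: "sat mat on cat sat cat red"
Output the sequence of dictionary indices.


Look up each word in the dictionary:
  'sat' -> 4
  'mat' -> 3
  'on' -> 2
  'cat' -> 5
  'sat' -> 4
  'cat' -> 5
  'red' -> 1

Encoded: [4, 3, 2, 5, 4, 5, 1]


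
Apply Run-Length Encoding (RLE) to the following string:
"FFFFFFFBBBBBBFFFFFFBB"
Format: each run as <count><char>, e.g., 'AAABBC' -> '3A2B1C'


Scanning runs left to right:
  i=0: run of 'F' x 7 -> '7F'
  i=7: run of 'B' x 6 -> '6B'
  i=13: run of 'F' x 6 -> '6F'
  i=19: run of 'B' x 2 -> '2B'

RLE = 7F6B6F2B


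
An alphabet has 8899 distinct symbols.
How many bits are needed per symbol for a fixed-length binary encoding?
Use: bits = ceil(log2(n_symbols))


log2(8899) = 13.1194
Bracket: 2^13 = 8192 < 8899 <= 2^14 = 16384
So ceil(log2(8899)) = 14

bits = ceil(log2(8899)) = ceil(13.1194) = 14 bits


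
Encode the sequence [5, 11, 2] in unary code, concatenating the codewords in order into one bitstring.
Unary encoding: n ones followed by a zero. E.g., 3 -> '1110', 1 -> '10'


Encode each number as n ones followed by a terminating 0:
  5 -> 111110 (6 bits)
  11 -> 111111111110 (12 bits)
  2 -> 110 (3 bits)
Total length = 6 + 12 + 3 = 21 bits.

Unary([5, 11, 2]) = 111110111111111110110 (21 bits)


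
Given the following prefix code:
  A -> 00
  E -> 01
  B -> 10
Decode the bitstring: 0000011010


Decoding step by step:
Bits 00 -> A
Bits 00 -> A
Bits 01 -> E
Bits 10 -> B
Bits 10 -> B


Decoded message: AAEBB


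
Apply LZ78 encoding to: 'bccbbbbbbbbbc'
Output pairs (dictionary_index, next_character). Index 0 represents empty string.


LZ78 encoding steps:
Dictionary: {0: ''}
Step 1: w='' (idx 0), next='b' -> output (0, 'b'), add 'b' as idx 1
Step 2: w='' (idx 0), next='c' -> output (0, 'c'), add 'c' as idx 2
Step 3: w='c' (idx 2), next='b' -> output (2, 'b'), add 'cb' as idx 3
Step 4: w='b' (idx 1), next='b' -> output (1, 'b'), add 'bb' as idx 4
Step 5: w='bb' (idx 4), next='b' -> output (4, 'b'), add 'bbb' as idx 5
Step 6: w='bbb' (idx 5), next='c' -> output (5, 'c'), add 'bbbc' as idx 6


Encoded: [(0, 'b'), (0, 'c'), (2, 'b'), (1, 'b'), (4, 'b'), (5, 'c')]


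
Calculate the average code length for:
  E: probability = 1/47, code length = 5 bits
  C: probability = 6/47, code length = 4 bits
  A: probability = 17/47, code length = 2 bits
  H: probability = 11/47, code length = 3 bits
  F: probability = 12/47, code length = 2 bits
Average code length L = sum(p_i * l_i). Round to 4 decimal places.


Weighted contributions p_i * l_i:
  E: (1/47) * 5 = 5/47
  C: (6/47) * 4 = 24/47
  A: (17/47) * 2 = 34/47
  H: (11/47) * 3 = 33/47
  F: (12/47) * 2 = 24/47
Sum = (5 + 24 + 34 + 33 + 24)/47 = 120/47

L = 120/47 = 2.5532 bits/symbol


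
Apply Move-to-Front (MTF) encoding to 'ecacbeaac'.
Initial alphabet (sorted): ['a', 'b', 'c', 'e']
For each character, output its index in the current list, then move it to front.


MTF encoding:
'e': index 3 in ['a', 'b', 'c', 'e'] -> ['e', 'a', 'b', 'c']
'c': index 3 in ['e', 'a', 'b', 'c'] -> ['c', 'e', 'a', 'b']
'a': index 2 in ['c', 'e', 'a', 'b'] -> ['a', 'c', 'e', 'b']
'c': index 1 in ['a', 'c', 'e', 'b'] -> ['c', 'a', 'e', 'b']
'b': index 3 in ['c', 'a', 'e', 'b'] -> ['b', 'c', 'a', 'e']
'e': index 3 in ['b', 'c', 'a', 'e'] -> ['e', 'b', 'c', 'a']
'a': index 3 in ['e', 'b', 'c', 'a'] -> ['a', 'e', 'b', 'c']
'a': index 0 in ['a', 'e', 'b', 'c'] -> ['a', 'e', 'b', 'c']
'c': index 3 in ['a', 'e', 'b', 'c'] -> ['c', 'a', 'e', 'b']


Output: [3, 3, 2, 1, 3, 3, 3, 0, 3]


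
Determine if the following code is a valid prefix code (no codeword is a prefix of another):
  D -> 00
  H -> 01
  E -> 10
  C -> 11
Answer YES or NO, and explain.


Checking each pair (does one codeword prefix another?):
  D='00' vs H='01': no prefix
  D='00' vs E='10': no prefix
  D='00' vs C='11': no prefix
  H='01' vs D='00': no prefix
  H='01' vs E='10': no prefix
  H='01' vs C='11': no prefix
  E='10' vs D='00': no prefix
  E='10' vs H='01': no prefix
  E='10' vs C='11': no prefix
  C='11' vs D='00': no prefix
  C='11' vs H='01': no prefix
  C='11' vs E='10': no prefix
No violation found over all pairs.

YES -- this is a valid prefix code. No codeword is a prefix of any other codeword.


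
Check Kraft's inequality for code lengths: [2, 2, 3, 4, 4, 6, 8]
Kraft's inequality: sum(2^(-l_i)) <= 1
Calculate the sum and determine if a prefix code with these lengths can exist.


Sum = 2^(-2) + 2^(-2) + 2^(-3) + 2^(-4) + 2^(-4) + 2^(-6) + 2^(-8)
    = 0.25 + 0.25 + 0.125 + 0.0625 + 0.0625 + 0.015625 + 0.00390625
    = 197/256 = 0.76953125
Since 0.76953125 <= 1, Kraft's inequality IS satisfied.
A prefix code with these lengths CAN exist.

Kraft sum = 0.76953125. Satisfied.


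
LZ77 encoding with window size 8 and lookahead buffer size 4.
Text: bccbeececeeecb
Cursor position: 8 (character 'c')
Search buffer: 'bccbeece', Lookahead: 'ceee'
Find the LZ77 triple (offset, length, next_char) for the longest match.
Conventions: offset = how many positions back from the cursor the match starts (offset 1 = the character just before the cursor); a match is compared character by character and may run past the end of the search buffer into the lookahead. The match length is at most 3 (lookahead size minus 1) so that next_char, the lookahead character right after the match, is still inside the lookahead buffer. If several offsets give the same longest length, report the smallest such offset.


Try each offset into the search buffer:
  offset=1 (pos 7, char 'e'): match length 0
  offset=2 (pos 6, char 'c'): match length 2
  offset=3 (pos 5, char 'e'): match length 0
  offset=4 (pos 4, char 'e'): match length 0
  offset=5 (pos 3, char 'b'): match length 0
  offset=6 (pos 2, char 'c'): match length 1
  offset=7 (pos 1, char 'c'): match length 1
  offset=8 (pos 0, char 'b'): match length 0
Longest match has length 2 at offset 2.
next_char = character at position 8 + 2 = 10 -> 'e'

Best match: offset=2, length=2 (matching 'ce' starting at position 6)
LZ77 triple: (2, 2, 'e')


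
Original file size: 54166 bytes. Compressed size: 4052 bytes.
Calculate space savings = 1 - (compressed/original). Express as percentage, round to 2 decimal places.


ratio = compressed/original = 4052/54166 = 0.074807
savings = 1 - ratio = 1 - 0.074807 = 0.925193
as a percentage: 0.925193 * 100 = 92.52%

Space savings = 1 - 4052/54166 = 92.52%


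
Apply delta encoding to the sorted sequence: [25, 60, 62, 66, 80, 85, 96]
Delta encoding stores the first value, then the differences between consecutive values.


First value: 25
Deltas:
  60 - 25 = 35
  62 - 60 = 2
  66 - 62 = 4
  80 - 66 = 14
  85 - 80 = 5
  96 - 85 = 11


Delta encoded: [25, 35, 2, 4, 14, 5, 11]


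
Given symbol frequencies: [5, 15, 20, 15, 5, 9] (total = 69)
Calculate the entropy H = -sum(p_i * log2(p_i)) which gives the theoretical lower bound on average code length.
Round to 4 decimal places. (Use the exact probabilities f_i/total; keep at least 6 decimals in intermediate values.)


Per-symbol terms -p_i * log2(p_i) with p_i = f_i/69:
  p = 5/69 = 0.072464: log2(p) = -3.786596, -p*log2(p) = 0.274391
  p = 15/69 = 0.217391: log2(p) = -2.201634, -p*log2(p) = 0.478616
  p = 20/69 = 0.289855: log2(p) = -1.786596, -p*log2(p) = 0.517854
  p = 15/69 = 0.217391: log2(p) = -2.201634, -p*log2(p) = 0.478616
  p = 5/69 = 0.072464: log2(p) = -3.786596, -p*log2(p) = 0.274391
  p = 9/69 = 0.130435: log2(p) = -2.938599, -p*log2(p) = 0.383296
H = 0.274391 + 0.478616 + 0.517854 + 0.478616 + 0.274391 + 0.383296 = 2.407164

H = 2.4072 bits/symbol


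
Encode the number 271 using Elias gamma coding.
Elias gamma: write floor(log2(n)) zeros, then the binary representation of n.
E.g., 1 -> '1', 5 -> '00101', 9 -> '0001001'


num_bits = floor(log2(271)) + 1 = 9
leading_zeros = num_bits - 1 = 8
binary(271) = 100001111

Elias gamma(271) = '00000000' + '100001111' = 00000000100001111 (17 bits)


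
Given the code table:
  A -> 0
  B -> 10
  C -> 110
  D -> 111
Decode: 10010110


Decoding:
10 -> B
0 -> A
10 -> B
110 -> C


Result: BABC


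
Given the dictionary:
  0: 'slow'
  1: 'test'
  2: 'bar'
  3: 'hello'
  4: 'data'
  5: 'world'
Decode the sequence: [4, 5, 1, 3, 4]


Look up each index in the dictionary:
  4 -> 'data'
  5 -> 'world'
  1 -> 'test'
  3 -> 'hello'
  4 -> 'data'

Decoded: "data world test hello data"


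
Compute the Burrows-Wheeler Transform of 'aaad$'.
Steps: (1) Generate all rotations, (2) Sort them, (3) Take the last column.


Rotations (sorted):
  0: $aaad -> last char: d
  1: aaad$ -> last char: $
  2: aad$a -> last char: a
  3: ad$aa -> last char: a
  4: d$aaa -> last char: a


BWT = d$aaa
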